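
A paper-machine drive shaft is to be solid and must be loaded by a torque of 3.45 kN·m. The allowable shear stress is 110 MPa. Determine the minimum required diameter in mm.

54.3 mm

For a solid shaft τ_max = 16T/(πd³), so d = (16T/(π τ_allow))^(1/3) = (16·3450/(π·1.10×10^8))^(1/3) = 0.05426 m.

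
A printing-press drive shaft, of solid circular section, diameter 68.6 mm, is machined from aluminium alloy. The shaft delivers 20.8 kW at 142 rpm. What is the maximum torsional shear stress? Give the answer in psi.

3200 psi

ω = 2π·142/60 = 14.87 rad/s, so T = P/ω = 20.8×10³ / 14.87 = 1399 N·m.
J = πd⁴/32 = π(0.0686)⁴/32 = 2.174×10^-6 m⁴.
τ_max = T·r/J = 1399 × 0.0343 / 2.174×10^-6 = 2.207×10^7 Pa.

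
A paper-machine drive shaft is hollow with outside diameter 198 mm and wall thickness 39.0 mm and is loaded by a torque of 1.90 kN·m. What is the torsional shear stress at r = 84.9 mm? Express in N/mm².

1.24 N/mm²

J = π(d_o⁴ − d_i⁴)/32 = π(0.198⁴ − 0.120⁴)/32 = 1.305×10^-4 m⁴.
Shear stress varies linearly with radius: τ = T·r/J = 1900 × 0.0849 / 1.305×10^-4 = 1.236×10^6 Pa.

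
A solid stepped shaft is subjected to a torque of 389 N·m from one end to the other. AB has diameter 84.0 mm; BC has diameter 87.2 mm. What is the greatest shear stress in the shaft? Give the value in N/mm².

Under the same torque, τ_max = 16T/(πd³) is largest where d is smallest — segment AB (d = 84.0 mm).
τ_max = 16·389.0/(π·(0.0840)³) = 3.343×10^6 Pa.

3.34 N/mm²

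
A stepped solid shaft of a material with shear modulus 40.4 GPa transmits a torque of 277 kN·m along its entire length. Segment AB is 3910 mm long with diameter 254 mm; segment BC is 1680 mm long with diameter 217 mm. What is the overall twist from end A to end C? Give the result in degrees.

6.79°

J_AB = π(0.254)⁴/32 = 4.09×10^-4 m⁴; J_BC = π(0.217)⁴/32 = 2.18×10^-4 m⁴.
θ = (T/G)·Σ L_i/J_i = (277000/40.4×10⁹)·(3.91/4.09×10^-4 + 1.68/2.18×10^-4) = 0.1185 rad.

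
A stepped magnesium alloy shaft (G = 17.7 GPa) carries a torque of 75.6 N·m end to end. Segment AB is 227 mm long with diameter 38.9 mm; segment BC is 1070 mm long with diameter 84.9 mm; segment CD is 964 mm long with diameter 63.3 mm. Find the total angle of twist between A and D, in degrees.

J_AB = π(0.0389)⁴/32 = 2.25×10^-7 m⁴; J_BC = π(0.0849)⁴/32 = 5.10×10^-6 m⁴; J_CD = π(0.0633)⁴/32 = 1.58×10^-6 m⁴.
θ = (T/G)·Σ L_i/J_i = (75.60/17.7×10⁹)·(0.227/2.25×10^-7 + 1.07/5.10×10^-6 + 0.964/1.58×10^-6) = 7.821×10^-3 rad.

0.448°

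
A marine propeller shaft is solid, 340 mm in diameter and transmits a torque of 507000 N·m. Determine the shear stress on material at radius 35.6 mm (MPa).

13.8 MPa

J = πd⁴/32 = π(0.340)⁴/32 = 1.312×10^-3 m⁴.
Shear stress varies linearly with radius: τ = T·r/J = 507000 × 0.0356 / 1.312×10^-3 = 1.376×10^7 Pa.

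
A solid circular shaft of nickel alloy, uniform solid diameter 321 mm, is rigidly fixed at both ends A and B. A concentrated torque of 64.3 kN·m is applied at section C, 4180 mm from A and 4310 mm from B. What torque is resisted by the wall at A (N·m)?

32600 N·m

With uniform GJ and both ends fixed, compatibility θ_AC = θ_CB gives T_A·a = T_B·b, together with T_A + T_B = T₀.
T_A = T₀·b/(a+b) = 64300·4310/8490 = 32640 N·m; T_B = 31660 N·m.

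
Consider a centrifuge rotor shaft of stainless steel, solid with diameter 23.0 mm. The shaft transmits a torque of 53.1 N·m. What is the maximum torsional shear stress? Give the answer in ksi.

J = πd⁴/32 = π(0.0230)⁴/32 = 2.747×10^-8 m⁴.
τ_max = T·r/J = 53.10 × 0.0115 / 2.747×10^-8 = 2.223×10^7 Pa.

3.22 ksi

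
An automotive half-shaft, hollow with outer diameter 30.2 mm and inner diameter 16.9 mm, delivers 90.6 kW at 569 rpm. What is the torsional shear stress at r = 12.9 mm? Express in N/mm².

266 N/mm²

ω = 2π·569/60 = 59.59 rad/s, so T = P/ω = 90.6×10³ / 59.59 = 1521 N·m.
J = π(d_o⁴ − d_i⁴)/32 = π(0.0302⁴ − 0.0169⁴)/32 = 7.366×10^-8 m⁴.
Shear stress varies linearly with radius: τ = T·r/J = 1521 × 0.0129 / 7.366×10^-8 = 2.663×10^8 Pa.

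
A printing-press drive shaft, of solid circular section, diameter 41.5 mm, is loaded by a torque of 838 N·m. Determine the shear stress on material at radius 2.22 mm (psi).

927 psi

J = πd⁴/32 = π(0.0415)⁴/32 = 2.912×10^-7 m⁴.
Shear stress varies linearly with radius: τ = T·r/J = 838.0 × 0.00222 / 2.912×10^-7 = 6.389×10^6 Pa.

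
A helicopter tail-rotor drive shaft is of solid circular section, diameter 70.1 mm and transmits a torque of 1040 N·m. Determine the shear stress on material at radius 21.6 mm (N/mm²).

J = πd⁴/32 = π(0.0701)⁴/32 = 2.371×10^-6 m⁴.
Shear stress varies linearly with radius: τ = T·r/J = 1040 × 0.0216 / 2.371×10^-6 = 9.476×10^6 Pa.

9.48 N/mm²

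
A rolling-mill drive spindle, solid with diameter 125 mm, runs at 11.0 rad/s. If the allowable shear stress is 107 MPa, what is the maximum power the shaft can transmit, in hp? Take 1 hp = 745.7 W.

605 hp

J = πd⁴/32 = π(0.125)⁴/32 = 2.397×10^-5 m⁴.
T_max = τ_allow·J/r = 1.07×10^8 × 2.397×10^-5 / 0.0625 = 41030 N·m.
ω = 11.0 rad/s, so P_max = T_max·ω = 4.514×10^5 W.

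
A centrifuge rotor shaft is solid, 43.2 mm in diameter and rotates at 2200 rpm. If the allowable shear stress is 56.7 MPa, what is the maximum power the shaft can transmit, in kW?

207 kW

J = πd⁴/32 = π(0.0432)⁴/32 = 3.419×10^-7 m⁴.
T_max = τ_allow·J/r = 5.67×10^7 × 3.419×10^-7 / 0.0216 = 897.6 N·m.
ω = 2π·2200/60 = 230.4 rad/s, so P_max = T_max·ω = 2.068×10^5 W.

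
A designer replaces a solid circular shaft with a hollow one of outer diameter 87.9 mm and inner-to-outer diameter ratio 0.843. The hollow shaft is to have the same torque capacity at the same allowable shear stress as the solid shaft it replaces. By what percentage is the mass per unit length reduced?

Equal τ_max and T ⇒ the solid shaft needs d_s³ = d_o³(1−k⁴), so d_s = 87.9·(1−0.843⁴)^(1/3) = 69.53 mm.
Area ratio A_h/A_s = d_o²(1−k²)/d_s² = (1−k²)/(1−k⁴)^(2/3) = 0.4624.
Mass saving = 1 − 0.4624 = 53.8 %.

53.8 %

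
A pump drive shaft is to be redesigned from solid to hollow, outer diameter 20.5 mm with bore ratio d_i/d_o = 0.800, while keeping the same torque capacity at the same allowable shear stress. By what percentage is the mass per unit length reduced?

Equal τ_max and T ⇒ the solid shaft needs d_s³ = d_o³(1−k⁴), so d_s = 20.5·(1−0.800⁴)^(1/3) = 17.20 mm.
Area ratio A_h/A_s = d_o²(1−k²)/d_s² = (1−k²)/(1−k⁴)^(2/3) = 0.5115.
Mass saving = 1 − 0.5115 = 48.8 %.

48.8 %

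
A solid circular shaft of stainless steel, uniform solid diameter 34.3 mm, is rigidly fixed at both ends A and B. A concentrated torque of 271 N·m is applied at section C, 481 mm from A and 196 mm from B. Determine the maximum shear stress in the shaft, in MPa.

With uniform GJ and both ends fixed, compatibility θ_AC = θ_CB gives T_A·a = T_B·b, together with T_A + T_B = T₀.
T_A = T₀·b/(a+b) = 271.0·196/677.0 = 78.46 N·m; T_B = 192.5 N·m.
τ in each portion: τ_AC = 9.90×10^6 Pa, τ_CB = 2.43×10^7 Pa; maximum is in CB.
τ_max = T_CB·r/J = 192.5·0.0171/1.36×10^-7 = 2.430×10^7 Pa.

24.3 MPa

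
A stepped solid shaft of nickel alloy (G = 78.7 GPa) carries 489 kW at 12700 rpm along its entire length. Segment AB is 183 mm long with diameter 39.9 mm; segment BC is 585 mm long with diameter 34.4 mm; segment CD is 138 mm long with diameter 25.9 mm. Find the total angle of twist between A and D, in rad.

ω = 2π·12700/60 = 1330 rad/s, so T = P/ω = 489×10³ / 1330 = 367.7 N·m.
J_AB = π(0.0399)⁴/32 = 2.49×10^-7 m⁴; J_BC = π(0.0344)⁴/32 = 1.37×10^-7 m⁴; J_CD = π(0.0259)⁴/32 = 4.42×10^-8 m⁴.
θ = (T/G)·Σ L_i/J_i = (367.7/78.7×10⁹)·(0.183/2.49×10^-7 + 0.585/1.37×10^-7 + 0.138/4.42×10^-8) = 0.03791 rad.

0.0379 rad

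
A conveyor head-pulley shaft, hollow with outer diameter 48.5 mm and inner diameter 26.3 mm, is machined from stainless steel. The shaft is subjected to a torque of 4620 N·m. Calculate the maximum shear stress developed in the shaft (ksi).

J = π(d_o⁴ − d_i⁴)/32 = π(0.0485⁴ − 0.0263⁴)/32 = 4.962×10^-7 m⁴.
τ_max = T·r/J = 4620 × 0.0243 / 4.962×10^-7 = 2.258×10^8 Pa.

32.7 ksi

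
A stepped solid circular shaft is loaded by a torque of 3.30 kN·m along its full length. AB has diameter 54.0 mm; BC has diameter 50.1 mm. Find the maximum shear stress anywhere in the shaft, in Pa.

1.34e8 Pa

Under the same torque, τ_max = 16T/(πd³) is largest where d is smallest — segment BC (d = 50.1 mm).
τ_max = 16·3300/(π·(0.0501)³) = 1.337×10^8 Pa.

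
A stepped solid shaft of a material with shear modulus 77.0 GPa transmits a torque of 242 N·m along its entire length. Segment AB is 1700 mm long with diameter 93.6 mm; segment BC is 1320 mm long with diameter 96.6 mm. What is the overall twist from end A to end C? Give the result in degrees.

0.0684°

J_AB = π(0.0936)⁴/32 = 7.54×10^-6 m⁴; J_BC = π(0.0966)⁴/32 = 8.55×10^-6 m⁴.
θ = (T/G)·Σ L_i/J_i = (242.0/77.0×10⁹)·(1.70/7.54×10^-6 + 1.32/8.55×10^-6) = 1.194×10^-3 rad.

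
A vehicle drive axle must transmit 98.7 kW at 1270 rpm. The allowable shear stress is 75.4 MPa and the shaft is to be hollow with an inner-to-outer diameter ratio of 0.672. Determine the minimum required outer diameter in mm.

ω = 2π·1270/60 = 133.0 rad/s, so T = P/ω = 98.7×10³ / 133.0 = 742.1 N·m.
For a hollow shaft with d_i/d_o = 0.672: τ_max = 16T/(π d_o³ (1−k⁴)), so d_o = [16T/(π τ_allow (1−k⁴))]^(1/3) = [16·742.1/(π·7.54×10^7·0.7961)]^(1/3) = 0.03978 m.

39.8 mm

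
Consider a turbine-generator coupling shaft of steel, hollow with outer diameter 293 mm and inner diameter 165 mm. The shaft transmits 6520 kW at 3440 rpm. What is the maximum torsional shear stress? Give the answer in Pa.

ω = 2π·3440/60 = 360.2 rad/s, so T = P/ω = 6520×10³ / 360.2 = 18100 N·m.
J = π(d_o⁴ − d_i⁴)/32 = π(0.293⁴ − 0.165⁴)/32 = 6.508×10^-4 m⁴.
τ_max = T·r/J = 18100 × 0.146 / 6.508×10^-4 = 4.074×10^6 Pa.

4.07e6 Pa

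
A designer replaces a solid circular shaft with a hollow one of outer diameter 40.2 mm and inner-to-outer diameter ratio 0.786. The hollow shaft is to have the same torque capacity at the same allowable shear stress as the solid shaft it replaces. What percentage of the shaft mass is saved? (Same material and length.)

47.3 %

Equal τ_max and T ⇒ the solid shaft needs d_s³ = d_o³(1−k⁴), so d_s = 40.2·(1−0.786⁴)^(1/3) = 34.25 mm.
Area ratio A_h/A_s = d_o²(1−k²)/d_s² = (1−k²)/(1−k⁴)^(2/3) = 0.5266.
Mass saving = 1 − 0.5266 = 47.3 %.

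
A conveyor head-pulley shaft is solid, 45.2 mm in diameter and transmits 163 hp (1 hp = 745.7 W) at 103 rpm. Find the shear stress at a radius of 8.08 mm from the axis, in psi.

ω = 2π·103/60 = 10.79 rad/s, so T = P/ω = 163×745.7 / 10.79 = 11270 N·m.
J = πd⁴/32 = π(0.0452)⁴/32 = 4.098×10^-7 m⁴.
Shear stress varies linearly with radius: τ = T·r/J = 11270 × 0.00808 / 4.098×10^-7 = 2.222×10^8 Pa.

32200 psi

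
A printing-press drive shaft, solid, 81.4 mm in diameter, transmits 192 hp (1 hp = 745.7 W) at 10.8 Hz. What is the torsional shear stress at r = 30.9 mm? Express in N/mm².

15.1 N/mm²

ω = 2π·10.8 = 67.86 rad/s, so T = P/ω = 192×745.7 / 67.86 = 2110 N·m.
J = πd⁴/32 = π(0.0814)⁴/32 = 4.310×10^-6 m⁴.
Shear stress varies linearly with radius: τ = T·r/J = 2110 × 0.0309 / 4.310×10^-6 = 1.513×10^7 Pa.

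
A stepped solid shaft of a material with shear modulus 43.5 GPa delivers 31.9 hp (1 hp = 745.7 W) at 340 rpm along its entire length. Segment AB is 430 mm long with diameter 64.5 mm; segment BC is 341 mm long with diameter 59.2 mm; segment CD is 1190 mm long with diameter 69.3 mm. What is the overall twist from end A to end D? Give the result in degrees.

ω = 2π·340/60 = 35.60 rad/s, so T = P/ω = 31.9×745.7 / 35.60 = 668.1 N·m.
J_AB = π(0.0645)⁴/32 = 1.70×10^-6 m⁴; J_BC = π(0.0592)⁴/32 = 1.21×10^-6 m⁴; J_CD = π(0.0693)⁴/32 = 2.26×10^-6 m⁴.
θ = (T/G)·Σ L_i/J_i = (668.1/43.5×10⁹)·(0.430/1.70×10^-6 + 0.341/1.21×10^-6 + 1.19/2.26×10^-6) = 0.01630 rad.

0.934°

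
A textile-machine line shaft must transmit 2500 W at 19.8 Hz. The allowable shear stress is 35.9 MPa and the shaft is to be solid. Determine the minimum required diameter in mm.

ω = 2π·19.8 = 124.4 rad/s, so T = P/ω = 2500 / 124.4 = 20.10 N·m.
For a solid shaft τ_max = 16T/(πd³), so d = (16T/(π τ_allow))^(1/3) = (16·20.10/(π·3.59×10^7))^(1/3) = 0.01418 m.

14.2 mm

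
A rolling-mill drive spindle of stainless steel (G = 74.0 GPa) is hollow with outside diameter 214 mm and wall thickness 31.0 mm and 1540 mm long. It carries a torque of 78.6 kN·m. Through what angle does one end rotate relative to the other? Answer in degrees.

J = π(d_o⁴ − d_i⁴)/32 = π(0.214⁴ − 0.152⁴)/32 = 1.535×10^-4 m⁴.
θ = T·L/(G·J) = 78600 × 1.54 / (74.0×10⁹ × 1.535×10^-4) = 0.01066 rad.

0.611°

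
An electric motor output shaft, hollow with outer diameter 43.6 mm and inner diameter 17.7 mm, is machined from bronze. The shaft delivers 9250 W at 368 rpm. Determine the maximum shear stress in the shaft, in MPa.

15.2 MPa

ω = 2π·368/60 = 38.54 rad/s, so T = P/ω = 9250 / 38.54 = 240.0 N·m.
J = π(d_o⁴ − d_i⁴)/32 = π(0.0436⁴ − 0.0177⁴)/32 = 3.451×10^-7 m⁴.
τ_max = T·r/J = 240.0 × 0.0218 / 3.451×10^-7 = 1.516×10^7 Pa.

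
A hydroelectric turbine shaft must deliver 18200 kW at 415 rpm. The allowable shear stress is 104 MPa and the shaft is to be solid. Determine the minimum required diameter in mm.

274 mm

ω = 2π·415/60 = 43.46 rad/s, so T = P/ω = 18200×10³ / 43.46 = 418800 N·m.
For a solid shaft τ_max = 16T/(πd³), so d = (16T/(π τ_allow))^(1/3) = (16·418800/(π·1.04×10^8))^(1/3) = 0.2737 m.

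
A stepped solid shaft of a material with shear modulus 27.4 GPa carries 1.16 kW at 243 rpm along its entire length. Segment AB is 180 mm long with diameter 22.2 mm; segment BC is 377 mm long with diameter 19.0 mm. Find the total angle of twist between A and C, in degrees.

ω = 2π·243/60 = 25.45 rad/s, so T = P/ω = 1.16×10³ / 25.45 = 45.59 N·m.
J_AB = π(0.0222)⁴/32 = 2.38×10^-8 m⁴; J_BC = π(0.0190)⁴/32 = 1.28×10^-8 m⁴.
θ = (T/G)·Σ L_i/J_i = (45.59/27.4×10⁹)·(0.180/2.38×10^-8 + 0.377/1.28×10^-8) = 0.06158 rad.

3.53°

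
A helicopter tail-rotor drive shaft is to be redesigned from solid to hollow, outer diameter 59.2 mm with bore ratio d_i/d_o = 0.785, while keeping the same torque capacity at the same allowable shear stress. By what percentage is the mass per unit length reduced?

47.2 %

Equal τ_max and T ⇒ the solid shaft needs d_s³ = d_o³(1−k⁴), so d_s = 59.2·(1−0.785⁴)^(1/3) = 50.49 mm.
Area ratio A_h/A_s = d_o²(1−k²)/d_s² = (1−k²)/(1−k⁴)^(2/3) = 0.5277.
Mass saving = 1 − 0.5277 = 47.2 %.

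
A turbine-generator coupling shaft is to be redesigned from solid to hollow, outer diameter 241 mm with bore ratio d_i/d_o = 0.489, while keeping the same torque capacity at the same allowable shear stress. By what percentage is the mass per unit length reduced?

20.9 %

Equal τ_max and T ⇒ the solid shaft needs d_s³ = d_o³(1−k⁴), so d_s = 241·(1−0.489⁴)^(1/3) = 236.3 mm.
Area ratio A_h/A_s = d_o²(1−k²)/d_s² = (1−k²)/(1−k⁴)^(2/3) = 0.7913.
Mass saving = 1 − 0.7913 = 20.9 %.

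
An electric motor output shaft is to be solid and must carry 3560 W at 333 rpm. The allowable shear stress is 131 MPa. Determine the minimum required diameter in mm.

ω = 2π·333/60 = 34.87 rad/s, so T = P/ω = 3560 / 34.87 = 102.1 N·m.
For a solid shaft τ_max = 16T/(πd³), so d = (16T/(π τ_allow))^(1/3) = (16·102.1/(π·1.31×10^8))^(1/3) = 0.01583 m.

15.8 mm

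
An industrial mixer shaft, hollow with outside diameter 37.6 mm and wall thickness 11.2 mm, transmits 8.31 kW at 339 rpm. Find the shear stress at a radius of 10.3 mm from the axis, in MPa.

ω = 2π·339/60 = 35.50 rad/s, so T = P/ω = 8.31×10³ / 35.50 = 234.1 N·m.
J = π(d_o⁴ − d_i⁴)/32 = π(0.0376⁴ − 0.0152⁴)/32 = 1.910×10^-7 m⁴.
Shear stress varies linearly with radius: τ = T·r/J = 234.1 × 0.0103 / 1.910×10^-7 = 1.262×10^7 Pa.

12.6 MPa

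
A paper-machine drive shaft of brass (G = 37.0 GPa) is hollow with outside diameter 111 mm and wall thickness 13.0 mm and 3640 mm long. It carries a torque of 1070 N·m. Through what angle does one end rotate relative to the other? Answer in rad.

0.0108 rad

J = π(d_o⁴ − d_i⁴)/32 = π(0.111⁴ − 0.0850⁴)/32 = 9.779×10^-6 m⁴.
θ = T·L/(G·J) = 1070 × 3.64 / (37.0×10⁹ × 9.779×10^-6) = 0.01076 rad.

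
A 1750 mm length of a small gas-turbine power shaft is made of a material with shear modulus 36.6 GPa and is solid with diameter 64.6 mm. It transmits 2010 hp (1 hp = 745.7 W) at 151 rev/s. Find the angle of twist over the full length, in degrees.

2.53°

ω = 2π·151 = 948.8 rad/s, so T = P/ω = 2010×745.7 / 948.8 = 1580 N·m.
J = πd⁴/32 = π(0.0646)⁴/32 = 1.710×10^-6 m⁴.
θ = T·L/(G·J) = 1580 × 1.75 / (36.6×10⁹ × 1.710×10^-6) = 0.04418 rad.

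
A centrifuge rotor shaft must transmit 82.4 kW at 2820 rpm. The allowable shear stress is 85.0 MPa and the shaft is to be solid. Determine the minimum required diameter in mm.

25.6 mm

ω = 2π·2820/60 = 295.3 rad/s, so T = P/ω = 82.4×10³ / 295.3 = 279.0 N·m.
For a solid shaft τ_max = 16T/(πd³), so d = (16T/(π τ_allow))^(1/3) = (16·279.0/(π·8.50×10^7))^(1/3) = 0.02557 m.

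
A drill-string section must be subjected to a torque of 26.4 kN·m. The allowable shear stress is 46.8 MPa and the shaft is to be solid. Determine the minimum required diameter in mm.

For a solid shaft τ_max = 16T/(πd³), so d = (16T/(π τ_allow))^(1/3) = (16·26400/(π·4.68×10^7))^(1/3) = 0.1422 m.

142 mm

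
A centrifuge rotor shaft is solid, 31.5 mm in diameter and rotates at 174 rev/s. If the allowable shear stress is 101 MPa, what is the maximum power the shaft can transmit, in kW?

J = πd⁴/32 = π(0.0315)⁴/32 = 9.666×10^-8 m⁴.
T_max = τ_allow·J/r = 1.01×10^8 × 9.666×10^-8 / 0.0158 = 619.8 N·m.
ω = 2π·174 = 1093 rad/s, so P_max = T_max·ω = 6.777×10^5 W.

678 kW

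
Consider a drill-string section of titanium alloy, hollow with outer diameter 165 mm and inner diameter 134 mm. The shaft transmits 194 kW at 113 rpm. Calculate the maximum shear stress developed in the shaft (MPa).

32.9 MPa

ω = 2π·113/60 = 11.83 rad/s, so T = P/ω = 194×10³ / 11.83 = 16390 N·m.
J = π(d_o⁴ − d_i⁴)/32 = π(0.165⁴ − 0.134⁴)/32 = 4.111×10^-5 m⁴.
τ_max = T·r/J = 16390 × 0.0825 / 4.111×10^-5 = 3.290×10^7 Pa.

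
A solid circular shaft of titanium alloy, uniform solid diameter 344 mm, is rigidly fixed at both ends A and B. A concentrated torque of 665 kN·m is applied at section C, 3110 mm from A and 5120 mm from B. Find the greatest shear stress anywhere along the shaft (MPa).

With uniform GJ and both ends fixed, compatibility θ_AC = θ_CB gives T_A·a = T_B·b, together with T_A + T_B = T₀.
T_A = T₀·b/(a+b) = 665000·5120/8230 = 413700 N·m; T_B = 251300 N·m.
τ in each portion: τ_AC = 5.18×10^7 Pa, τ_CB = 3.14×10^7 Pa; maximum is in AC.
τ_max = T_AC·r/J = 413700·0.172/1.37×10^-3 = 5.176×10^7 Pa.

51.8 MPa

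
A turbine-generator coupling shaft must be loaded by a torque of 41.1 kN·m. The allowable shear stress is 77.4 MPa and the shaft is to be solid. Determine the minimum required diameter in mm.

139 mm

For a solid shaft τ_max = 16T/(πd³), so d = (16T/(π τ_allow))^(1/3) = (16·41100/(π·7.74×10^7))^(1/3) = 0.1393 m.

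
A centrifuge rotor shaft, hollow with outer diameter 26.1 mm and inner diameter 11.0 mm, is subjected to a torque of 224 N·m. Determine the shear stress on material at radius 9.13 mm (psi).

J = π(d_o⁴ − d_i⁴)/32 = π(0.0261⁴ − 0.0110⁴)/32 = 4.412×10^-8 m⁴.
Shear stress varies linearly with radius: τ = T·r/J = 224.0 × 0.00913 / 4.412×10^-8 = 4.635×10^7 Pa.

6720 psi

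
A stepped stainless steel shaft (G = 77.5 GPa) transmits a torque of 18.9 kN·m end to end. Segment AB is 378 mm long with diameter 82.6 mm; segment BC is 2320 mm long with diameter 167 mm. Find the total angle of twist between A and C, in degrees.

J_AB = π(0.0826)⁴/32 = 4.57×10^-6 m⁴; J_BC = π(0.167)⁴/32 = 7.64×10^-5 m⁴.
θ = (T/G)·Σ L_i/J_i = (18900/77.5×10⁹)·(0.378/4.57×10^-6 + 2.32/7.64×10^-5) = 0.02758 rad.

1.58°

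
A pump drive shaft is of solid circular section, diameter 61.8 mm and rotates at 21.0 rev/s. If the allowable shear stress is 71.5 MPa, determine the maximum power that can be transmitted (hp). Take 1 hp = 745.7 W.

J = πd⁴/32 = π(0.0618)⁴/32 = 1.432×10^-6 m⁴.
T_max = τ_allow·J/r = 7.15×10^7 × 1.432×10^-6 / 0.0309 = 3314 N·m.
ω = 2π·21.0 = 131.9 rad/s, so P_max = T_max·ω = 4.372×10^5 W.

586 hp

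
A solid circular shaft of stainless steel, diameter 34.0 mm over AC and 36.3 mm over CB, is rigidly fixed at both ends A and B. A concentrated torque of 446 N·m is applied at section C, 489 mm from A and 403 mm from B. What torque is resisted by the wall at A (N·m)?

173 N·m

Compatibility: T_A·a/J_AC = T_B·b/J_CB with T_A + T_B = T₀.
J_AC = 1.31×10^-7 m⁴, J_CB = 1.70×10^-7 m⁴, so T_A = T₀·(J_AC/a)/((J_AC/a)+(J_CB/b)) = 173.1 N·m, T_B = 272.9 N·m.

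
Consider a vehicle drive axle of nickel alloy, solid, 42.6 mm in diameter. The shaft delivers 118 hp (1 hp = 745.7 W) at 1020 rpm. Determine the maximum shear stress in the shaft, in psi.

7870 psi

ω = 2π·1020/60 = 106.8 rad/s, so T = P/ω = 118×745.7 / 106.8 = 823.8 N·m.
J = πd⁴/32 = π(0.0426)⁴/32 = 3.233×10^-7 m⁴.
τ_max = T·r/J = 823.8 × 0.0213 / 3.233×10^-7 = 5.427×10^7 Pa.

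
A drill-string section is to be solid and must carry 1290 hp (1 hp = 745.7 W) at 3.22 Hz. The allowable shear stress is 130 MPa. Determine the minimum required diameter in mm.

ω = 2π·3.22 = 20.23 rad/s, so T = P/ω = 1290×745.7 / 20.23 = 47550 N·m.
For a solid shaft τ_max = 16T/(πd³), so d = (16T/(π τ_allow))^(1/3) = (16·47550/(π·1.30×10^8))^(1/3) = 0.1230 m.

123 mm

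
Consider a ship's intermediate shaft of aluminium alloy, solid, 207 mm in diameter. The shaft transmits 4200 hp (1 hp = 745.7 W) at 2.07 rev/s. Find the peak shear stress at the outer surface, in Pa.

ω = 2π·2.07 = 13.01 rad/s, so T = P/ω = 4200×745.7 / 13.01 = 240800 N·m.
J = πd⁴/32 = π(0.207)⁴/32 = 1.803×10^-4 m⁴.
τ_max = T·r/J = 240800 × 0.103 / 1.803×10^-4 = 1.383×10^8 Pa.

1.38e8 Pa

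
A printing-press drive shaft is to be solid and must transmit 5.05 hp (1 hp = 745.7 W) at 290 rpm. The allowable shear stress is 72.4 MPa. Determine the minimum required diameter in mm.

ω = 2π·290/60 = 30.37 rad/s, so T = P/ω = 5.05×745.7 / 30.37 = 124.0 N·m.
For a solid shaft τ_max = 16T/(πd³), so d = (16T/(π τ_allow))^(1/3) = (16·124.0/(π·7.24×10^7))^(1/3) = 0.02059 m.

20.6 mm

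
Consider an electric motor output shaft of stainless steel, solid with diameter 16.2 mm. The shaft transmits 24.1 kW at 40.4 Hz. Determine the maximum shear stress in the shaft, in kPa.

ω = 2π·40.4 = 253.8 rad/s, so T = P/ω = 24.1×10³ / 253.8 = 94.94 N·m.
J = πd⁴/32 = π(0.0162)⁴/32 = 6.762×10^-9 m⁴.
τ_max = T·r/J = 94.94 × 0.00810 / 6.762×10^-9 = 1.137×10^8 Pa.

114000 kPa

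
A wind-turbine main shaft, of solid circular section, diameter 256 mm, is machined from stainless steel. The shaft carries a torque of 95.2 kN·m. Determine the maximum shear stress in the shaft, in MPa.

J = πd⁴/32 = π(0.256)⁴/32 = 4.217×10^-4 m⁴.
τ_max = T·r/J = 95200 × 0.128 / 4.217×10^-4 = 2.890×10^7 Pa.

28.9 MPa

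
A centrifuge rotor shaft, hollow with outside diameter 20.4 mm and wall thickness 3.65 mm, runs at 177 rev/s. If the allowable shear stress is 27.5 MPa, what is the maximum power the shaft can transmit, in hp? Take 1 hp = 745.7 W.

56.7 hp

J = π(d_o⁴ − d_i⁴)/32 = π(0.0204⁴ − 0.0131⁴)/32 = 1.411×10^-8 m⁴.
T_max = τ_allow·J/r = 2.75×10^7 × 1.411×10^-8 / 0.0102 = 38.05 N·m.
ω = 2π·177 = 1112 rad/s, so P_max = T_max·ω = 4.231×10^4 W.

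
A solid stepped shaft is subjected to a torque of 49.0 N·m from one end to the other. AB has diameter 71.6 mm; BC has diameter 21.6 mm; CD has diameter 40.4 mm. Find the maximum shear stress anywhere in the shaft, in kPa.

24800 kPa

Under the same torque, τ_max = 16T/(πd³) is largest where d is smallest — segment BC (d = 21.6 mm).
τ_max = 16·49.00/(π·(0.0216)³) = 2.476×10^7 Pa.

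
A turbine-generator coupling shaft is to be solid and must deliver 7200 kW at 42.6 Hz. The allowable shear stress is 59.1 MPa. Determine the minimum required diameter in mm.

132 mm

ω = 2π·42.6 = 267.7 rad/s, so T = P/ω = 7200×10³ / 267.7 = 26900 N·m.
For a solid shaft τ_max = 16T/(πd³), so d = (16T/(π τ_allow))^(1/3) = (16·26900/(π·5.91×10^7))^(1/3) = 0.1323 m.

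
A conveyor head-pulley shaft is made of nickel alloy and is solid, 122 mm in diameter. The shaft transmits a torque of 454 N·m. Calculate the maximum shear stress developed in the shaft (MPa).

J = πd⁴/32 = π(0.122)⁴/32 = 2.175×10^-5 m⁴.
τ_max = T·r/J = 454.0 × 0.0610 / 2.175×10^-5 = 1.273×10^6 Pa.

1.27 MPa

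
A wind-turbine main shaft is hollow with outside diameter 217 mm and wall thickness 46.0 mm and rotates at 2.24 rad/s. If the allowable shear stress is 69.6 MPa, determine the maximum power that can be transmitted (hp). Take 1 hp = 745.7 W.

J = π(d_o⁴ − d_i⁴)/32 = π(0.217⁴ − 0.125⁴)/32 = 1.937×10^-4 m⁴.
T_max = τ_allow·J/r = 6.96×10^7 × 1.937×10^-4 / 0.108 = 124300 N·m.
ω = 2.24 rad/s, so P_max = T_max·ω = 2.784×10^5 W.

373 hp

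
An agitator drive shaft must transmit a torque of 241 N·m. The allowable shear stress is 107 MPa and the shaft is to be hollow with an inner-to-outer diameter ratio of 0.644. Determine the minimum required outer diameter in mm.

24.0 mm

For a hollow shaft with d_i/d_o = 0.644: τ_max = 16T/(π d_o³ (1−k⁴)), so d_o = [16T/(π τ_allow (1−k⁴))]^(1/3) = [16·241.0/(π·1.07×10^8·0.8280)]^(1/3) = 0.02402 m.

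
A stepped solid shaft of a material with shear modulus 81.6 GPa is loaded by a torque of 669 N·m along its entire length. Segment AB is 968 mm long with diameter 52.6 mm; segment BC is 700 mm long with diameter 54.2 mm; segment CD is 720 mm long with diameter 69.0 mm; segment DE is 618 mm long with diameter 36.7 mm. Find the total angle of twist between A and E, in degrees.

2.78°

J_AB = π(0.0526)⁴/32 = 7.52×10^-7 m⁴; J_BC = π(0.0542)⁴/32 = 8.47×10^-7 m⁴; J_CD = π(0.0690)⁴/32 = 2.23×10^-6 m⁴; J_DE = π(0.0367)⁴/32 = 1.78×10^-7 m⁴.
θ = (T/G)·Σ L_i/J_i = (669.0/81.6×10⁹)·(0.968/7.52×10^-7 + 0.700/8.47×10^-7 + 0.720/2.23×10^-6 + 0.618/1.78×10^-7) = 0.04844 rad.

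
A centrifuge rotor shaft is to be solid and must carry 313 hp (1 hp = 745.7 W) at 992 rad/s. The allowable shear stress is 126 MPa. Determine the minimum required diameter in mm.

ω = 992 rad/s, so T = P/ω = 313×745.7 / 992.0 = 235.3 N·m.
For a solid shaft τ_max = 16T/(πd³), so d = (16T/(π τ_allow))^(1/3) = (16·235.3/(π·1.26×10^8))^(1/3) = 0.02119 m.

21.2 mm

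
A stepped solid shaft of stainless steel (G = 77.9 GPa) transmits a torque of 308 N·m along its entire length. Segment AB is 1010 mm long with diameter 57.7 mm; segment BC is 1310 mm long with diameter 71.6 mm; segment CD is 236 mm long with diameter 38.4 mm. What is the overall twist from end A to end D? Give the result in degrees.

0.576°

J_AB = π(0.0577)⁴/32 = 1.09×10^-6 m⁴; J_BC = π(0.0716)⁴/32 = 2.58×10^-6 m⁴; J_CD = π(0.0384)⁴/32 = 2.13×10^-7 m⁴.
θ = (T/G)·Σ L_i/J_i = (308.0/77.9×10⁹)·(1.01/1.09×10^-6 + 1.31/2.58×10^-6 + 0.236/2.13×10^-7) = 0.01005 rad.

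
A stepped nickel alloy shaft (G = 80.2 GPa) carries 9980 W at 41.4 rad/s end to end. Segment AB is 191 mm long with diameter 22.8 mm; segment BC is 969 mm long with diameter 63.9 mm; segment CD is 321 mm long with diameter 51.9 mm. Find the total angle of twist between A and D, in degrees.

ω = 41.4 rad/s, so T = P/ω = 9980 / 41.40 = 241.1 N·m.
J_AB = π(0.0228)⁴/32 = 2.65×10^-8 m⁴; J_BC = π(0.0639)⁴/32 = 1.64×10^-6 m⁴; J_CD = π(0.0519)⁴/32 = 7.12×10^-7 m⁴.
θ = (T/G)·Σ L_i/J_i = (241.1/80.2×10⁹)·(0.191/2.65×10^-8 + 0.969/1.64×10^-6 + 0.321/7.12×10^-7) = 0.02477 rad.

1.42°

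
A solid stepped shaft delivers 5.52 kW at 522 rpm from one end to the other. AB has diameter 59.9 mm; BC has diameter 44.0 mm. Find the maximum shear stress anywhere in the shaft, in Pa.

6.04e6 Pa

ω = 2π·522/60 = 54.66 rad/s, so T = P/ω = 5.52×10³ / 54.66 = 101.0 N·m.
Under the same torque, τ_max = 16T/(πd³) is largest where d is smallest — segment BC (d = 44.0 mm).
τ_max = 16·101.0/(π·(0.0440)³) = 6.037×10^6 Pa.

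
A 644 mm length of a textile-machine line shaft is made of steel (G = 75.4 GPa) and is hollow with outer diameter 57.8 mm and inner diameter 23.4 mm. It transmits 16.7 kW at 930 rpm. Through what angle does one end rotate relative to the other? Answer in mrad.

1.37 mrad

ω = 2π·930/60 = 97.39 rad/s, so T = P/ω = 16.7×10³ / 97.39 = 171.5 N·m.
J = π(d_o⁴ − d_i⁴)/32 = π(0.0578⁴ − 0.0234⁴)/32 = 1.066×10^-6 m⁴.
θ = T·L/(G·J) = 171.5 × 0.644 / (75.4×10⁹ × 1.066×10^-6) = 1.374×10^-3 rad.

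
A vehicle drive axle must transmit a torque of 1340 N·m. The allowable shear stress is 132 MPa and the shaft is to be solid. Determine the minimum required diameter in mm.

For a solid shaft τ_max = 16T/(πd³), so d = (16T/(π τ_allow))^(1/3) = (16·1340/(π·1.32×10^8))^(1/3) = 0.03725 m.

37.3 mm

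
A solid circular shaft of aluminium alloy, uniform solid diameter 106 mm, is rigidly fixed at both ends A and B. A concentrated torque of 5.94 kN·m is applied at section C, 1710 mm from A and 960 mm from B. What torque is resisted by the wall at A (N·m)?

2140 N·m

With uniform GJ and both ends fixed, compatibility θ_AC = θ_CB gives T_A·a = T_B·b, together with T_A + T_B = T₀.
T_A = T₀·b/(a+b) = 5940·960/2670 = 2136 N·m; T_B = 3804 N·m.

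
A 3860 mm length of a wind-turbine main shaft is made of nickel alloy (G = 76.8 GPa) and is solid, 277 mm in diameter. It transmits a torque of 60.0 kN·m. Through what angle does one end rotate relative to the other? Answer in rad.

0.00522 rad

J = πd⁴/32 = π(0.277)⁴/32 = 5.780×10^-4 m⁴.
θ = T·L/(G·J) = 60000 × 3.86 / (76.8×10⁹ × 5.780×10^-4) = 5.217×10^-3 rad.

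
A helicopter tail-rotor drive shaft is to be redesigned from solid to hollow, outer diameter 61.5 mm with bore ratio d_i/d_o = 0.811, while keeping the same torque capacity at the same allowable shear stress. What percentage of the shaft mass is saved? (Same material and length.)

Equal τ_max and T ⇒ the solid shaft needs d_s³ = d_o³(1−k⁴), so d_s = 61.5·(1−0.811⁴)^(1/3) = 50.91 mm.
Area ratio A_h/A_s = d_o²(1−k²)/d_s² = (1−k²)/(1−k⁴)^(2/3) = 0.4994.
Mass saving = 1 − 0.4994 = 50.1 %.

50.1 %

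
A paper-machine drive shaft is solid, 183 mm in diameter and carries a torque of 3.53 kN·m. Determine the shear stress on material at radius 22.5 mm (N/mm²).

0.721 N/mm²

J = πd⁴/32 = π(0.183)⁴/32 = 1.101×10^-4 m⁴.
Shear stress varies linearly with radius: τ = T·r/J = 3530 × 0.0225 / 1.101×10^-4 = 7.214×10^5 Pa.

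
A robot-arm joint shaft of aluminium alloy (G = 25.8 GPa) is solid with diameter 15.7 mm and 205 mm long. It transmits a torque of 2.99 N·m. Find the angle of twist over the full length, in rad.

0.00398 rad

J = πd⁴/32 = π(0.0157)⁴/32 = 5.965×10^-9 m⁴.
θ = T·L/(G·J) = 2.990 × 0.205 / (25.8×10⁹ × 5.965×10^-9) = 3.983×10^-3 rad.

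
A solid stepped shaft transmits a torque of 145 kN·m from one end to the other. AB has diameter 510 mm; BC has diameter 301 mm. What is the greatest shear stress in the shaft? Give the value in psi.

Under the same torque, τ_max = 16T/(πd³) is largest where d is smallest — segment BC (d = 301 mm).
τ_max = 16·145000/(π·(0.301)³) = 2.708×10^7 Pa.

3930 psi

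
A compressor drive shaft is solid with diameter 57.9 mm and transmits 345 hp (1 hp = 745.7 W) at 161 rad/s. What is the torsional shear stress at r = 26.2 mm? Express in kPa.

37900 kPa

ω = 161 rad/s, so T = P/ω = 345×745.7 / 161.0 = 1598 N·m.
J = πd⁴/32 = π(0.0579)⁴/32 = 1.103×10^-6 m⁴.
Shear stress varies linearly with radius: τ = T·r/J = 1598 × 0.0262 / 1.103×10^-6 = 3.794×10^7 Pa.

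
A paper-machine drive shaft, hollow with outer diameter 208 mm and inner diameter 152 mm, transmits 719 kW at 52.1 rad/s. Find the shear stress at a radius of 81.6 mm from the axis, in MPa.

ω = 52.1 rad/s, so T = P/ω = 719×10³ / 52.10 = 13800 N·m.
J = π(d_o⁴ − d_i⁴)/32 = π(0.208⁴ − 0.152⁴)/32 = 1.314×10^-4 m⁴.
Shear stress varies linearly with radius: τ = T·r/J = 13800 × 0.0816 / 1.314×10^-4 = 8.573×10^6 Pa.

8.57 MPa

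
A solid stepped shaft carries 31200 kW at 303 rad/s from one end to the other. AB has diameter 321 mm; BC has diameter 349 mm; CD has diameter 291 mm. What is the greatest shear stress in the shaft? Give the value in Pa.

2.13e7 Pa

ω = 303 rad/s, so T = P/ω = 31200×10³ / 303.0 = 103000 N·m.
Under the same torque, τ_max = 16T/(πd³) is largest where d is smallest — segment CD (d = 291 mm).
τ_max = 16·103000/(π·(0.291)³) = 2.128×10^7 Pa.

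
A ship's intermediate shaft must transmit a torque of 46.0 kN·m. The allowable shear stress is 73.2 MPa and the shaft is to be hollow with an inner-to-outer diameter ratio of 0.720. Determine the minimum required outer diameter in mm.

For a hollow shaft with d_i/d_o = 0.720: τ_max = 16T/(π d_o³ (1−k⁴)), so d_o = [16T/(π τ_allow (1−k⁴))]^(1/3) = [16·46000/(π·7.32×10^7·0.7313)]^(1/3) = 0.1636 m.

164 mm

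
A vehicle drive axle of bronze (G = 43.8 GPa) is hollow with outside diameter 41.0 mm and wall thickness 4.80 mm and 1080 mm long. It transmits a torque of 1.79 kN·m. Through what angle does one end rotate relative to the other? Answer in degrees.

13.9°

J = π(d_o⁴ − d_i⁴)/32 = π(0.0410⁴ − 0.0314⁴)/32 = 1.820×10^-7 m⁴.
θ = T·L/(G·J) = 1790 × 1.08 / (43.8×10⁹ × 1.820×10^-7) = 0.2425 rad.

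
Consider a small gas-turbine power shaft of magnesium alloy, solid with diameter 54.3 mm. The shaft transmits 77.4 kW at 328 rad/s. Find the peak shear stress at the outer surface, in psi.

1090 psi

ω = 328 rad/s, so T = P/ω = 77.4×10³ / 328.0 = 236.0 N·m.
J = πd⁴/32 = π(0.0543)⁴/32 = 8.535×10^-7 m⁴.
τ_max = T·r/J = 236.0 × 0.0271 / 8.535×10^-7 = 7.507×10^6 Pa.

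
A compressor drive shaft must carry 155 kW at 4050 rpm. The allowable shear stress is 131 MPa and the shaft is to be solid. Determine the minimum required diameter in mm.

24.2 mm

ω = 2π·4050/60 = 424.1 rad/s, so T = P/ω = 155×10³ / 424.1 = 365.5 N·m.
For a solid shaft τ_max = 16T/(πd³), so d = (16T/(π τ_allow))^(1/3) = (16·365.5/(π·1.31×10^8))^(1/3) = 0.02422 m.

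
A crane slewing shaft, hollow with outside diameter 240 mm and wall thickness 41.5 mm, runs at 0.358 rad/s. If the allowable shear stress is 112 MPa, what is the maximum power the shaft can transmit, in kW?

88.9 kW

J = π(d_o⁴ − d_i⁴)/32 = π(0.240⁴ − 0.157⁴)/32 = 2.661×10^-4 m⁴.
T_max = τ_allow·J/r = 1.12×10^8 × 2.661×10^-4 / 0.120 = 248300 N·m.
ω = 0.358 rad/s, so P_max = T_max·ω = 8.890×10^4 W.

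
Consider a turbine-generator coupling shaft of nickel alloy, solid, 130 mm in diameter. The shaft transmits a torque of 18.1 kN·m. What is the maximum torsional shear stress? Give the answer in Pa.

J = πd⁴/32 = π(0.130)⁴/32 = 2.804×10^-5 m⁴.
τ_max = T·r/J = 18100 × 0.0650 / 2.804×10^-5 = 4.196×10^7 Pa.

4.20e7 Pa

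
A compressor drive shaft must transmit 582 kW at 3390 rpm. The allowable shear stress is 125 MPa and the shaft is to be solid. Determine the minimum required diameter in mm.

40.6 mm

ω = 2π·3390/60 = 355.0 rad/s, so T = P/ω = 582×10³ / 355.0 = 1639 N·m.
For a solid shaft τ_max = 16T/(πd³), so d = (16T/(π τ_allow))^(1/3) = (16·1639/(π·1.25×10^8))^(1/3) = 0.04057 m.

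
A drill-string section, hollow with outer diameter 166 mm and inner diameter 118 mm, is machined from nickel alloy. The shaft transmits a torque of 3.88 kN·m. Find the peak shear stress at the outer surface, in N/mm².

5.80 N/mm²

J = π(d_o⁴ − d_i⁴)/32 = π(0.166⁴ − 0.118⁴)/32 = 5.551×10^-5 m⁴.
τ_max = T·r/J = 3880 × 0.0830 / 5.551×10^-5 = 5.801×10^6 Pa.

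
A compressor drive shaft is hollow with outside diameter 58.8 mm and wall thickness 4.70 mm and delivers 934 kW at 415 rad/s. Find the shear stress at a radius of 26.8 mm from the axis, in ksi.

14.9 ksi

ω = 415 rad/s, so T = P/ω = 934×10³ / 415.0 = 2251 N·m.
J = π(d_o⁴ − d_i⁴)/32 = π(0.0588⁴ − 0.0494⁴)/32 = 5.889×10^-7 m⁴.
Shear stress varies linearly with radius: τ = T·r/J = 2251 × 0.0268 / 5.889×10^-7 = 1.024×10^8 Pa.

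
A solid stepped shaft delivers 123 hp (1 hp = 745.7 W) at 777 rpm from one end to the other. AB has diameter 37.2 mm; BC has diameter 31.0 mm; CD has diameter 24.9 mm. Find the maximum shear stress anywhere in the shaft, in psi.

53900 psi

ω = 2π·777/60 = 81.37 rad/s, so T = P/ω = 123×745.7 / 81.37 = 1127 N·m.
Under the same torque, τ_max = 16T/(πd³) is largest where d is smallest — segment CD (d = 24.9 mm).
τ_max = 16·1127/(π·(0.0249)³) = 3.719×10^8 Pa.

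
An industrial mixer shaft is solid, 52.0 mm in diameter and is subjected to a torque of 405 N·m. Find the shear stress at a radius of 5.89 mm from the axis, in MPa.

3.32 MPa

J = πd⁴/32 = π(0.0520)⁴/32 = 7.178×10^-7 m⁴.
Shear stress varies linearly with radius: τ = T·r/J = 405.0 × 0.00589 / 7.178×10^-7 = 3.323×10^6 Pa.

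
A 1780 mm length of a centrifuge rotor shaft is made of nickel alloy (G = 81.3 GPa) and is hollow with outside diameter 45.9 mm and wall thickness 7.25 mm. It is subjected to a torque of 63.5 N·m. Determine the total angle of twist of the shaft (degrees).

0.234°

J = π(d_o⁴ − d_i⁴)/32 = π(0.0459⁴ − 0.0314⁴)/32 = 3.403×10^-7 m⁴.
θ = T·L/(G·J) = 63.50 × 1.78 / (81.3×10⁹ × 3.403×10^-7) = 4.085×10^-3 rad.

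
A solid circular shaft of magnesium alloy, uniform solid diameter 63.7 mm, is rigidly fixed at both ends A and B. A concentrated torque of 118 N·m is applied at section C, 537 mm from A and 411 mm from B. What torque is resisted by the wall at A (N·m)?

51.2 N·m

With uniform GJ and both ends fixed, compatibility θ_AC = θ_CB gives T_A·a = T_B·b, together with T_A + T_B = T₀.
T_A = T₀·b/(a+b) = 118.0·411/948.0 = 51.16 N·m; T_B = 66.84 N·m.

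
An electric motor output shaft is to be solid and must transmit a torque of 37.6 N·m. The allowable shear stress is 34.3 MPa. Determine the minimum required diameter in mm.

For a solid shaft τ_max = 16T/(πd³), so d = (16T/(π τ_allow))^(1/3) = (16·37.60/(π·3.43×10^7))^(1/3) = 0.01774 m.

17.7 mm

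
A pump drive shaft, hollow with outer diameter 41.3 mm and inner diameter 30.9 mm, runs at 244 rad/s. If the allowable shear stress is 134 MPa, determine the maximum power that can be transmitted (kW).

311 kW

J = π(d_o⁴ − d_i⁴)/32 = π(0.0413⁴ − 0.0309⁴)/32 = 1.961×10^-7 m⁴.
T_max = τ_allow·J/r = 1.34×10^8 × 1.961×10^-7 / 0.0206 = 1273 N·m.
ω = 244 rad/s, so P_max = T_max·ω = 3.105×10^5 W.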